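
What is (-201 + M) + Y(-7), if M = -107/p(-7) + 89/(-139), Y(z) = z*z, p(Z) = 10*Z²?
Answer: -10411203/68110 ≈ -152.86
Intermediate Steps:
Y(z) = z²
M = -58483/68110 (M = -107/(10*(-7)²) + 89/(-139) = -107/(10*49) + 89*(-1/139) = -107/490 - 89/139 = -58483/68110 ≈ -0.85865)
(-201 + M) + Y(-7) = (-201 - 58483/68110) + (-7)² = -13748593/68110 + 49 = -10411203/68110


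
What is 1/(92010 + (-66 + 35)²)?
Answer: 1/92971 ≈ 1.0756e-5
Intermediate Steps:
1/(92010 + (-66 + 35)²) = 1/(92010 + (-31)²) = 1/(92010 + 961) = 1/92971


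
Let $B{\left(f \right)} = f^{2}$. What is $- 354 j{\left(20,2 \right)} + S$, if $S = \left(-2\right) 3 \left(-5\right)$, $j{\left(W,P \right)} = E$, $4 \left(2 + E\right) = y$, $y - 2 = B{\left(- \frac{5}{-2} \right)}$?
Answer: $\frac{63}{8} \approx 7.875$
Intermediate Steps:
$y = \frac{33}{4}$ ($y = 2 + \left(- \frac{5}{-2}\right)^{2} = 2 + \left(\left(-5\right) \left(- \frac{1}{2}\right)\right)^{2} = 2 + \left(\frac{5}{2}\right)^{2} = 2 + \frac{25}{4} = \frac{33}{4} \approx 8.25$)
$E = \frac{1}{16}$ ($E = -2 + \frac{1}{4} \cdot \frac{33}{4} = -2 + \frac{33}{16} = \frac{1}{16} \approx 0.0625$)
$j{\left(W,P \right)} = \frac{1}{16}$
$S = 30$ ($S = \left(-6\right) \left(-5\right) = 30$)
$- 354 j{\left(20,2 \right)} + S = \left(-354\right) \frac{1}{16} + 30 = - \frac{177}{8} + 30 = \frac{63}{8}$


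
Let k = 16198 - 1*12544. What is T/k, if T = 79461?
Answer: 8829/406 ≈ 21.746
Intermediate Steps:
k = 3654 (k = 16198 - 12544 = 3654)
T/k = 79461/3654 = 79461*(1/3654) = 8829/406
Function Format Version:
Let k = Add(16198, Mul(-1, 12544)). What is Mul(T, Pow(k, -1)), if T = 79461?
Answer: Rational(8829, 406) ≈ 21.746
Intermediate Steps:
k = 3654 (k = Add(16198, -12544) = 3654)
Mul(T, Pow(k, -1)) = Mul(79461, Pow(3654, -1)) = Mul(79461, Rational(1, 3654)) = Rational(8829, 406)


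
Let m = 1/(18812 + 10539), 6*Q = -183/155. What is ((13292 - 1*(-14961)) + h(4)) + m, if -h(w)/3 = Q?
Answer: 257074050473/9098810 ≈ 28254.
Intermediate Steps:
Q = -61/310 (Q = (-183/155)/6 = (-183*1/155)/6 = (⅙)*(-183/155) = -61/310 ≈ -0.19677)
h(w) = 183/310 (h(w) = -3*(-61/310) = 183/310)
m = 1/29351 ≈ 3.4070e-5
((13292 - 1*(-14961)) + h(4)) + m = ((13292 - 1*(-14961)) + 183/310) + 1/29351 = ((13292 + 14961) + 183/310) + 1/29351 = (28253 + 183/310) + 1/29351 = 8758613/310 + 1/29351 = 257074050473/9098810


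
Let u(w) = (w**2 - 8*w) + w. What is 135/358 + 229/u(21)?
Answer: 30418/26313 ≈ 1.1560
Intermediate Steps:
u(w) = w**2 - 7*w
135/358 + 229/u(21) = 135/358 + 229/((21*(-7 + 21))) = 135*(1/358) + 229/((21*14)) = 135/358 + 229/294 = 30418/26313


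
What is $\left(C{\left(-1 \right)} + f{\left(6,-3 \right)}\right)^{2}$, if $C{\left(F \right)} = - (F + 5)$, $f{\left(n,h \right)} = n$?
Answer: $4$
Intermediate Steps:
$C{\left(F \right)} = -5 - F$ ($C{\left(F \right)} = - (5 + F) = -5 - F$)
$\left(C{\left(-1 \right)} + f{\left(6,-3 \right)}\right)^{2} = \left(\left(-5 - -1\right) + 6\right)^{2} = \left(\left(-5 + 1\right) + 6\right)^{2} = \left(-4 + 6\right)^{2} = 2^{2} = 4$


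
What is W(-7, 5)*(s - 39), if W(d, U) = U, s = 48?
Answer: 45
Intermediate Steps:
W(-7, 5)*(s - 39) = 5*(48 - 39) = 5*9 = 45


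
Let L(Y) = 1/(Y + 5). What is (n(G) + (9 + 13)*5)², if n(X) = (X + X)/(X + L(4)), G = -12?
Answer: 143664196/11449 ≈ 12548.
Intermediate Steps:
L(Y) = 1/(5 + Y)
n(X) = 2*X/(⅑ + X) (n(X) = (X + X)/(X + 1/(5 + 4)) = (2*X)/(X + 1/9) = (2*X)/(X + ⅑) = (2*X)/(⅑ + X) = 2*X/(⅑ + X))
(n(G) + (9 + 13)*5)² = (18*(-12)/(1 + 9*(-12)) + (9 + 13)*5)² = (18*(-12)/(1 - 108) + 22*5)² = (18*(-12)/(-107) + 110)² = (18*(-12)*(-1/107) + 110)² = (216/107 + 110)² = (11986/107)² = 143664196/11449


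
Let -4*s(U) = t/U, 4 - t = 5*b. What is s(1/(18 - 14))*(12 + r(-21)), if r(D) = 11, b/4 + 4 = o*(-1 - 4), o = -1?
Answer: 368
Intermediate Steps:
b = 4 (b = -16 + 4*(-(-1 - 4)) = -16 + 4*(-1*(-5)) = -16 + 4*5 = -16 + 20 = 4)
t = -16 (t = 4 - 5*4 = 4 - 1*20 = 4 - 20 = -16)
s(U) = 4/U (s(U) = -(-4)/U = 4/U)
s(1/(18 - 14))*(12 + r(-21)) = (4/(1/(18 - 14)))*(12 + 11) = (4/(1/4))*23 = (4*4)*23 = 16*23 = 368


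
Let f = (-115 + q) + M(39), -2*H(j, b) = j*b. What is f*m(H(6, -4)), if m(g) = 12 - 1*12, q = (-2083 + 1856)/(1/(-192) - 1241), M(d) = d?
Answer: 0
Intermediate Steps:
H(j, b) = -b*j/2 (H(j, b) = -j*b/2 = -b*j/2)
q = 43584/238273 (q = -227/(-1/192 - 1241) = -227/(-238273/192) = -227*(-192/238273) = 43584/238273 ≈ 0.18292)
m(g) = 0 (m(g) = 12 - 12 = 0)
f = -18065164/238273 (f = (-115 + 43584/238273) + 39 = -27357811/238273 + 39 = -18065164/238273 ≈ -75.817)
f*m(H(6, -4)) = -18065164/238273*0 = 0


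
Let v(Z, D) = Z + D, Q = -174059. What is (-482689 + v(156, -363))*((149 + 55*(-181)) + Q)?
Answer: 88787673040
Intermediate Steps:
v(Z, D) = D + Z
(-482689 + v(156, -363))*((149 + 55*(-181)) + Q) = (-482689 + (-363 + 156))*((149 + 55*(-181)) - 174059) = (-482689 - 207)*((149 - 9955) - 174059) = -482896*(-9806 - 174059) = -482896*(-183865) = 88787673040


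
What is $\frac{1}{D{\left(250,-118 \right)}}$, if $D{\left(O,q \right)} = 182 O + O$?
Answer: $\frac{1}{45750} \approx 2.1858 \cdot 10^{-5}$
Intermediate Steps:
$D{\left(O,q \right)} = 183 O$
$\frac{1}{D{\left(250,-118 \right)}} = \frac{1}{183 \cdot 250} = \frac{1}{45750}$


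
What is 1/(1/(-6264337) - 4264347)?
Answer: -6264337/26713306692940 ≈ -2.3450e-7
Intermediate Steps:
1/(1/(-6264337) - 4264347) = 1/(-1/6264337 - 4264347) = 1/(-26713306692940/6264337) = -6264337/26713306692940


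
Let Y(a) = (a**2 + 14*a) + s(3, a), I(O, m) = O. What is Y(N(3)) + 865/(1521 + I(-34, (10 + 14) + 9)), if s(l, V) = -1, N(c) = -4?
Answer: -60102/1487 ≈ -40.418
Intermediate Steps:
Y(a) = -1 + a**2 + 14*a (Y(a) = (a**2 + 14*a) - 1 = -1 + a**2 + 14*a)
Y(N(3)) + 865/(1521 + I(-34, (10 + 14) + 9)) = (-1 + (-4)**2 + 14*(-4)) + 865/(1521 - 34) = (-1 + 16 - 56) + 865/1487 = -41 + (1/1487)*865 = -41 + 865/1487 = -60102/1487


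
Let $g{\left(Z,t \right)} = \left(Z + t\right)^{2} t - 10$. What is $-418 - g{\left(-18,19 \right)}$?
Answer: $-427$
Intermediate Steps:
$g{\left(Z,t \right)} = -10 + t \left(Z + t\right)^{2}$ ($g{\left(Z,t \right)} = t \left(Z + t\right)^{2} - 10 = -10 + t \left(Z + t\right)^{2}$)
$-418 - g{\left(-18,19 \right)} = -418 - \left(-10 + 19 \left(-18 + 19\right)^{2}\right) = -418 - \left(-10 + 19 \cdot 1^{2}\right) = -418 - \left(-10 + 19 \cdot 1\right) = -418 - \left(-10 + 19\right) = -418 - 9 = -427$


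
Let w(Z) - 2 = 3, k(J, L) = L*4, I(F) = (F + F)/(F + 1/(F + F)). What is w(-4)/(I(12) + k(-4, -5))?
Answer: -1445/5204 ≈ -0.27767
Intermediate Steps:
I(F) = 2*F/(F + 1/(2*F)) (I(F) = (2*F)/(F + 1/(2*F)) = 2*F/(F + 1/(2*F)))
k(J, L) = 4*L
w(Z) = 5 (w(Z) = 2 + 3 = 5)
w(-4)/(I(12) + k(-4, -5)) = 5/(4*12**2/(1 + 2*12**2) + 4*(-5)) = 5/(4*144/(1 + 2*144) - 20) = 5/(4*144/(1 + 288) - 20) = 5/(4*144/289 - 20) = 5/(4*144*(1/289) - 20) = 5/(576/289 - 20) = 5/(-5204/289) = -289/5204*5 = -1445/5204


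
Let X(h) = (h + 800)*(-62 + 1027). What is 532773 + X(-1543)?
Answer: -184222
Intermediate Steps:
X(h) = 772000 + 965*h (X(h) = (800 + h)*965 = 772000 + 965*h)
532773 + X(-1543) = 532773 + (772000 + 965*(-1543)) = 532773 + (772000 - 1488995) = 532773 - 716995 = -184222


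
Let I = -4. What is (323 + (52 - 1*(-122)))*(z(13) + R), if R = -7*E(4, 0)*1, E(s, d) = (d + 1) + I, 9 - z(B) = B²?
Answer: -69083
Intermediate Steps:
z(B) = 9 - B²
E(s, d) = -3 + d (E(s, d) = (d + 1) - 4 = (1 + d) - 4 = -3 + d)
R = 21 (R = -7*(-3 + 0)*1 = -7*(-3)*1 = 21*1 = 21)
(323 + (52 - 1*(-122)))*(z(13) + R) = (323 + (52 - 1*(-122)))*((9 - 1*13²) + 21) = (323 + (52 + 122))*((9 - 1*169) + 21) = (323 + 174)*((9 - 169) + 21) = 497*(-160 + 21) = 497*(-139) = -69083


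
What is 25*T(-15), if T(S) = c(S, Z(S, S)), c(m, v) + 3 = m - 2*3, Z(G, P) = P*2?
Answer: -600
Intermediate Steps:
Z(G, P) = 2*P
c(m, v) = -9 + m (c(m, v) = -3 + (m - 2*3) = -3 + (m - 6) = -3 + (-6 + m) = -9 + m)
T(S) = -9 + S
25*T(-15) = 25*(-9 - 15) = 25*(-24) = -600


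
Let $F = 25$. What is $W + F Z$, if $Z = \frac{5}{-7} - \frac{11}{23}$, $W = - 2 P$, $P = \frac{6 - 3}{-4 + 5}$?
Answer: $- \frac{5766}{161} \approx -35.814$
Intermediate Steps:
$P = 3$ ($P = \frac{3}{1} = 3 \cdot 1 = 3$)
$W = -6$ ($W = \left(-2\right) 3 = -6$)
$Z = - \frac{192}{161}$ ($Z = 5 \left(- \frac{1}{7}\right) - \frac{11}{23} = - \frac{5}{7} - \frac{11}{23} = - \frac{192}{161} \approx -1.1925$)
$W + F Z = -6 + 25 \left(- \frac{192}{161}\right) = -6 - \frac{4800}{161} = - \frac{5766}{161}$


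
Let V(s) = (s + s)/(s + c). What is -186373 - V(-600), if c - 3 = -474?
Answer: -66535561/357 ≈ -1.8637e+5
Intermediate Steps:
c = -471 (c = 3 - 474 = -471)
V(s) = 2*s/(-471 + s) (V(s) = (s + s)/(s - 471) = (2*s)/(-471 + s) = 2*s/(-471 + s))
-186373 - V(-600) = -186373 - 2*(-600)/(-471 - 600) = -186373 - 2*(-600)/(-1071) = -186373 - 2*(-600)*(-1)/1071 = -186373 - 1*400/357 = -186373 - 400/357 = -66535561/357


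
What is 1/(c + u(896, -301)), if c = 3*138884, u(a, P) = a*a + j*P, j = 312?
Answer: 1/1125556 ≈ 8.8845e-7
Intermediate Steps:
u(a, P) = a² + 312*P (u(a, P) = a*a + 312*P = a² + 312*P)
c = 416652
1/(c + u(896, -301)) = 1/(416652 + (896² + 312*(-301))) = 1/(416652 + (802816 - 93912)) = 1/(416652 + 708904) = 1/1125556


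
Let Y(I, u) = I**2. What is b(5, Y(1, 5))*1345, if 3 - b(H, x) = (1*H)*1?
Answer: -2690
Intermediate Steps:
b(H, x) = 3 - H (b(H, x) = 3 - 1*H = 3 - H)
b(5, Y(1, 5))*1345 = (3 - 1*5)*1345 = (3 - 5)*1345 = -2*1345 = -2690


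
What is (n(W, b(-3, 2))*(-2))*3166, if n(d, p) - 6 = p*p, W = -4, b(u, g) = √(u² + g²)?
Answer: -120308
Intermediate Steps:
b(u, g) = √(g² + u²)
n(d, p) = 6 + p² (n(d, p) = 6 + p*p = 6 + p²)
(n(W, b(-3, 2))*(-2))*3166 = ((6 + (√(2² + (-3)²))²)*(-2))*3166 = ((6 + (√(4 + 9))²)*(-2))*3166 = ((6 + (√13)²)*(-2))*3166 = ((6 + 13)*(-2))*3166 = (19*(-2))*3166 = -38*3166 = -120308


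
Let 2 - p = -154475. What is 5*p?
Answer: 772385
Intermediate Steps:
p = 154477 (p = 2 - 1*(-154475) = 2 + 154475 = 154477)
5*p = 5*154477 = 772385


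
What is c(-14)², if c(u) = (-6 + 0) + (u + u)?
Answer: 1156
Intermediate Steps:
c(u) = -6 + 2*u
c(-14)² = (-6 + 2*(-14))² = (-6 - 28)² = (-34)² = 1156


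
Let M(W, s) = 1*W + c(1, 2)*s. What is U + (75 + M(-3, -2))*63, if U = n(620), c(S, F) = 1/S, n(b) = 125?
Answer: 4535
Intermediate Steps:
U = 125
M(W, s) = W + s (M(W, s) = 1*W + s/1 = W + 1*s = W + s)
U + (75 + M(-3, -2))*63 = 125 + (75 + (-3 - 2))*63 = 125 + (75 - 5)*63 = 125 + 70*63 = 125 + 4410 = 4535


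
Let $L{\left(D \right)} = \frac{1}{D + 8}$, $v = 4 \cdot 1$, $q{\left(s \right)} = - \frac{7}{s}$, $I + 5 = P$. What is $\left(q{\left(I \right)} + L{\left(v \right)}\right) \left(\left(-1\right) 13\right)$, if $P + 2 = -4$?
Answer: $- \frac{1235}{132} \approx -9.3561$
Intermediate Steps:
$P = -6$ ($P = -2 - 4 = -6$)
$I = -11$ ($I = -5 - 6 = -11$)
$v = 4$
$L{\left(D \right)} = \frac{1}{8 + D}$
$\left(q{\left(I \right)} + L{\left(v \right)}\right) \left(\left(-1\right) 13\right) = \left(- \frac{7}{-11} + \frac{1}{8 + 4}\right) \left(\left(-1\right) 13\right) = \left(\left(-7\right) \left(- \frac{1}{11}\right) + \frac{1}{12}\right) \left(-13\right) = \left(\frac{7}{11} + \frac{1}{12}\right) \left(-13\right) = \frac{95}{132} \left(-13\right) = - \frac{1235}{132}$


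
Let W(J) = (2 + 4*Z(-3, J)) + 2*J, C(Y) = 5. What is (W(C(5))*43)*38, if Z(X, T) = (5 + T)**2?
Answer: 673208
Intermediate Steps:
W(J) = 2 + 2*J + 4*(5 + J)**2 (W(J) = (2 + 4*(5 + J)**2) + 2*J = 2 + 2*J + 4*(5 + J)**2)
(W(C(5))*43)*38 = ((102 + 4*5**2 + 42*5)*43)*38 = ((102 + 4*25 + 210)*43)*38 = ((102 + 100 + 210)*43)*38 = (412*43)*38 = 17716*38 = 673208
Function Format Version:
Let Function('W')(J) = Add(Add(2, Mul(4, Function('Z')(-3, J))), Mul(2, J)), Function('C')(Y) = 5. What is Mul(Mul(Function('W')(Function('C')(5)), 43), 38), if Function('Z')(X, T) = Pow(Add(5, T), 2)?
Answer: 673208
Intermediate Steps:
Function('W')(J) = Add(2, Mul(2, J), Mul(4, Pow(Add(5, J), 2))) (Function('W')(J) = Add(Add(2, Mul(4, Pow(Add(5, J), 2))), Mul(2, J)) = Add(2, Mul(2, J), Mul(4, Pow(Add(5, J), 2))))
Mul(Mul(Function('W')(Function('C')(5)), 43), 38) = Mul(Mul(Add(102, Mul(4, Pow(5, 2)), Mul(42, 5)), 43), 38) = Mul(Mul(Add(102, Mul(4, 25), 210), 43), 38) = Mul(Mul(Add(102, 100, 210), 43), 38) = Mul(Mul(412, 43), 38) = Mul(17716, 38) = 673208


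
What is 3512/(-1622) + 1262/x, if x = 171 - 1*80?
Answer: 863686/73801 ≈ 11.703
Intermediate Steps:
x = 91 (x = 171 - 80 = 91)
3512/(-1622) + 1262/x = 3512/(-1622) + 1262/91 = 3512*(-1/1622) + 1262*(1/91) = -1756/811 + 1262/91 = 863686/73801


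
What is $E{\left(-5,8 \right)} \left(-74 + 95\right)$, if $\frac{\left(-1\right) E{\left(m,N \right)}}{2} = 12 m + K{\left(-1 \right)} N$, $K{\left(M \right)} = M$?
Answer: $2856$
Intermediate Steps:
$E{\left(m,N \right)} = - 24 m + 2 N$ ($E{\left(m,N \right)} = - 2 \left(12 m - N\right) = - 2 \left(- N + 12 m\right) = - 24 m + 2 N$)
$E{\left(-5,8 \right)} \left(-74 + 95\right) = \left(\left(-24\right) \left(-5\right) + 2 \cdot 8\right) \left(-74 + 95\right) = \left(120 + 16\right) 21 = 136 \cdot 21 = 2856$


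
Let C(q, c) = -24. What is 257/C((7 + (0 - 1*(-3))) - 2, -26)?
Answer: -257/24 ≈ -10.708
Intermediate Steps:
257/C((7 + (0 - 1*(-3))) - 2, -26) = 257/(-24) = 257*(-1/24) = -257/24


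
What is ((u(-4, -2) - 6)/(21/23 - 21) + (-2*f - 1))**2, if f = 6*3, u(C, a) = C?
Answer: 71098624/53361 ≈ 1332.4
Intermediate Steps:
f = 18
((u(-4, -2) - 6)/(21/23 - 21) + (-2*f - 1))**2 = ((-4 - 6)/(21/23 - 21) + (-2*18 - 1))**2 = (-10/(21*(1/23) - 21) + (-36 - 1))**2 = (-10/(21/23 - 21) - 37)**2 = (-10/(-462/23) - 37)**2 = (-10*(-23/462) - 37)**2 = (115/231 - 37)**2 = (-8432/231)**2 = 71098624/53361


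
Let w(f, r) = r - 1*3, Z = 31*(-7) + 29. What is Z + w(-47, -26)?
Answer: -217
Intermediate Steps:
Z = -188 (Z = -217 + 29 = -188)
w(f, r) = -3 + r (w(f, r) = r - 3 = -3 + r)
Z + w(-47, -26) = -188 + (-3 - 26) = -188 - 29 = -217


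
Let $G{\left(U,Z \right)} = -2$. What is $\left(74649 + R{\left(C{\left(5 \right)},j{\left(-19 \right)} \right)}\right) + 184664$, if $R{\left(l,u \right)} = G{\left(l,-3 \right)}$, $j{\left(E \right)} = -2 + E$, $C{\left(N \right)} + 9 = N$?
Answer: $259311$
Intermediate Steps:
$C{\left(N \right)} = -9 + N$
$R{\left(l,u \right)} = -2$
$\left(74649 + R{\left(C{\left(5 \right)},j{\left(-19 \right)} \right)}\right) + 184664 = \left(74649 - 2\right) + 184664 = 74647 + 184664 = 259311$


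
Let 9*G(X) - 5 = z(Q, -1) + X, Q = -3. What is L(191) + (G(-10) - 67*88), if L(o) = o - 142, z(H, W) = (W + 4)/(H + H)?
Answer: -105257/18 ≈ -5847.6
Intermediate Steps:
z(H, W) = (4 + W)/(2*H) (z(H, W) = (4 + W)/((2*H)) = (4 + W)*(1/(2*H)) = (4 + W)/(2*H))
L(o) = -142 + o
G(X) = 1/2 + X/9 (G(X) = 5/9 + ((1/2)*(4 - 1)/(-3) + X)/9 = 5/9 + ((1/2)*(-1/3)*3 + X)/9 = 5/9 + (-1/2 + X)/9 = 5/9 + (-1/18 + X/9) = 1/2 + X/9)
L(191) + (G(-10) - 67*88) = (-142 + 191) + ((1/2 + (1/9)*(-10)) - 67*88) = 49 + ((1/2 - 10/9) - 5896) = 49 + (-11/18 - 5896) = 49 - 106139/18 = -105257/18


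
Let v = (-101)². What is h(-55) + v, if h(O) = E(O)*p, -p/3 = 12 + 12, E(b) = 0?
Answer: 10201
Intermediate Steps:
p = -72 (p = -3*(12 + 12) = -3*24 = -72)
h(O) = 0 (h(O) = 0*(-72) = 0)
v = 10201
h(-55) + v = 0 + 10201 = 10201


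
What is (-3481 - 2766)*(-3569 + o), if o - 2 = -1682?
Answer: 32790503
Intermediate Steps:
o = -1680 (o = 2 - 1682 = -1680)
(-3481 - 2766)*(-3569 + o) = (-3481 - 2766)*(-3569 - 1680) = -6247*(-5249) = 32790503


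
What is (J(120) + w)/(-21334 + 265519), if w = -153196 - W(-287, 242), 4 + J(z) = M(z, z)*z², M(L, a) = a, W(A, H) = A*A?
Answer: 497477/81395 ≈ 6.1119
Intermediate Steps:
W(A, H) = A²
J(z) = -4 + z³ (J(z) = -4 + z*z² = -4 + z³)
w = -235565 (w = -153196 - 1*(-287)² = -153196 - 1*82369 = -153196 - 82369 = -235565)
(J(120) + w)/(-21334 + 265519) = ((-4 + 120³) - 235565)/(-21334 + 265519) = ((-4 + 1728000) - 235565)/244185 = (1727996 - 235565)*(1/244185) = 1492431*(1/244185) = 497477/81395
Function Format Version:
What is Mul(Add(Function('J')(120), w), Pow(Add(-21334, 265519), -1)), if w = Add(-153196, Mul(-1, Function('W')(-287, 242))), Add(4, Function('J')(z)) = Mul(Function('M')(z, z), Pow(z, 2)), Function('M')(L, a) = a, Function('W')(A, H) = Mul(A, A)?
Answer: Rational(497477, 81395) ≈ 6.1119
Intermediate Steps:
Function('W')(A, H) = Pow(A, 2)
Function('J')(z) = Add(-4, Pow(z, 3)) (Function('J')(z) = Add(-4, Mul(z, Pow(z, 2))) = Add(-4, Pow(z, 3)))
w = -235565 (w = Add(-153196, Mul(-1, Pow(-287, 2))) = Add(-153196, Mul(-1, 82369)) = Add(-153196, -82369) = -235565)
Mul(Add(Function('J')(120), w), Pow(Add(-21334, 265519), -1)) = Mul(Add(Add(-4, Pow(120, 3)), -235565), Pow(Add(-21334, 265519), -1)) = Mul(Add(Add(-4, 1728000), -235565), Pow(244185, -1)) = Mul(Add(1727996, -235565), Rational(1, 244185)) = Mul(1492431, Rational(1, 244185)) = Rational(497477, 81395)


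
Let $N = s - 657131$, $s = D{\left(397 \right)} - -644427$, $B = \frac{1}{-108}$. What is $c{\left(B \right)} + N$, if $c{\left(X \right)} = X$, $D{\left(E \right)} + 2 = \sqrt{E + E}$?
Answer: $- \frac{1372249}{108} + \sqrt{794} \approx -12678.0$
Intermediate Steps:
$B = - \frac{1}{108} \approx -0.0092593$
$D{\left(E \right)} = -2 + \sqrt{2} \sqrt{E}$ ($D{\left(E \right)} = -2 + \sqrt{E + E} = -2 + \sqrt{2 E} = -2 + \sqrt{2} \sqrt{E}$)
$s = 644425 + \sqrt{794}$ ($s = \left(-2 + \sqrt{2} \sqrt{397}\right) - -644427 = \left(-2 + \sqrt{794}\right) + 644427 = 644425 + \sqrt{794} \approx 6.4445 \cdot 10^{5}$)
$N = -12706 + \sqrt{794}$ ($N = \left(644425 + \sqrt{794}\right) - 657131 = -12706 + \sqrt{794} \approx -12678.0$)
$c{\left(B \right)} + N = - \frac{1}{108} - \left(12706 - \sqrt{794}\right) = - \frac{1372249}{108} + \sqrt{794}$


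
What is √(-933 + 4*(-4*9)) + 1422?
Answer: 1422 + I*√1077 ≈ 1422.0 + 32.818*I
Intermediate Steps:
√(-933 + 4*(-4*9)) + 1422 = √(-933 + 4*(-36)) + 1422 = √(-933 - 144) + 1422 = √(-1077) + 1422 = I*√1077 + 1422 = 1422 + I*√1077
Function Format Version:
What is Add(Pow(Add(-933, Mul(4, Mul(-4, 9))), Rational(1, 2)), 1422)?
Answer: Add(1422, Mul(I, Pow(1077, Rational(1, 2)))) ≈ Add(1422.0, Mul(32.818, I))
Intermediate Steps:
Add(Pow(Add(-933, Mul(4, Mul(-4, 9))), Rational(1, 2)), 1422) = Add(Pow(Add(-933, Mul(4, -36)), Rational(1, 2)), 1422) = Add(Pow(Add(-933, -144), Rational(1, 2)), 1422) = Add(Pow(-1077, Rational(1, 2)), 1422) = Add(Mul(I, Pow(1077, Rational(1, 2))), 1422) = Add(1422, Mul(I, Pow(1077, Rational(1, 2))))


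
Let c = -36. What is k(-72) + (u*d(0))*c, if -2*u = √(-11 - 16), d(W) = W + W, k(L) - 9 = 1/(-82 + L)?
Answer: 1385/154 ≈ 8.9935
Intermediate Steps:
k(L) = 9 + 1/(-82 + L)
d(W) = 2*W
u = -3*I*√3/2 (u = -√(-11 - 16)/2 = -3*I*√3/2 ≈ -2.5981*I)
k(-72) + (u*d(0))*c = (-737 + 9*(-72))/(-82 - 72) + ((-3*I*√3/2)*(2*0))*(-36) = (-737 - 648)/(-154) + (-3*I*√3/2*0)*(-36) = -1/154*(-1385) + 0*(-36) = 1385/154 + 0 = 1385/154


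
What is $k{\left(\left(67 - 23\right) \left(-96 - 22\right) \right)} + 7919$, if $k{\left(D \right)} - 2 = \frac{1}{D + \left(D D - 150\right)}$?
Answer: $\frac{213483005763}{26951522} \approx 7921.0$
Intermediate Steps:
$k{\left(D \right)} = 2 + \frac{1}{-150 + D + D^{2}}$ ($k{\left(D \right)} = 2 + \frac{1}{D + \left(D D - 150\right)} = 2 + \frac{1}{D + \left(D^{2} - 150\right)} = 2 + \frac{1}{D + \left(-150 + D^{2}\right)} = 2 + \frac{1}{-150 + D + D^{2}}$)
$k{\left(\left(67 - 23\right) \left(-96 - 22\right) \right)} + 7919 = \frac{-299 + 2 \left(67 - 23\right) \left(-96 - 22\right) + 2 \left(\left(67 - 23\right) \left(-96 - 22\right)\right)^{2}}{-150 + \left(67 - 23\right) \left(-96 - 22\right) + \left(\left(67 - 23\right) \left(-96 - 22\right)\right)^{2}} + 7919 = \frac{-299 + 2 \cdot 44 \left(-118\right) + 2 \left(44 \left(-118\right)\right)^{2}}{-150 + 44 \left(-118\right) + \left(44 \left(-118\right)\right)^{2}} + 7919 = \frac{-299 + 2 \left(-5192\right) + 2 \left(-5192\right)^{2}}{-150 - 5192 + \left(-5192\right)^{2}} + 7919 = \frac{-299 - 10384 + 2 \cdot 26956864}{-150 - 5192 + 26956864} + 7919 = \frac{-299 - 10384 + 53913728}{26951522} + 7919 = \frac{1}{26951522} \cdot 53903045 + 7919 = \frac{53903045}{26951522} + 7919 = \frac{213483005763}{26951522}$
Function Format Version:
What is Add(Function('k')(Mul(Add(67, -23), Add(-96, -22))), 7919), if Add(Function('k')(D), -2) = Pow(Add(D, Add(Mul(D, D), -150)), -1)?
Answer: Rational(213483005763, 26951522) ≈ 7921.0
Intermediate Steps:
Function('k')(D) = Add(2, Pow(Add(-150, D, Pow(D, 2)), -1)) (Function('k')(D) = Add(2, Pow(Add(D, Add(Mul(D, D), -150)), -1)) = Add(2, Pow(Add(D, Add(Pow(D, 2), -150)), -1)) = Add(2, Pow(Add(D, Add(-150, Pow(D, 2))), -1)) = Add(2, Pow(Add(-150, D, Pow(D, 2)), -1)))
Add(Function('k')(Mul(Add(67, -23), Add(-96, -22))), 7919) = Add(Mul(Pow(Add(-150, Mul(Add(67, -23), Add(-96, -22)), Pow(Mul(Add(67, -23), Add(-96, -22)), 2)), -1), Add(-299, Mul(2, Mul(Add(67, -23), Add(-96, -22))), Mul(2, Pow(Mul(Add(67, -23), Add(-96, -22)), 2)))), 7919) = Add(Mul(Pow(Add(-150, Mul(44, -118), Pow(Mul(44, -118), 2)), -1), Add(-299, Mul(2, Mul(44, -118)), Mul(2, Pow(Mul(44, -118), 2)))), 7919) = Add(Mul(Pow(Add(-150, -5192, Pow(-5192, 2)), -1), Add(-299, Mul(2, -5192), Mul(2, Pow(-5192, 2)))), 7919) = Add(Mul(Pow(Add(-150, -5192, 26956864), -1), Add(-299, -10384, Mul(2, 26956864))), 7919) = Add(Mul(Pow(26951522, -1), Add(-299, -10384, 53913728)), 7919) = Add(Mul(Rational(1, 26951522), 53903045), 7919) = Add(Rational(53903045, 26951522), 7919) = Rational(213483005763, 26951522)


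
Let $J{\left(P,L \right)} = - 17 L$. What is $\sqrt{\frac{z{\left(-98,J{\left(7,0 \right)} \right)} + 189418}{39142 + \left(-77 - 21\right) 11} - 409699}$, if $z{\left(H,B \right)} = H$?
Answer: $\frac{i \sqrt{9274884434166}}{4758} \approx 640.07 i$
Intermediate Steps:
$\sqrt{\frac{z{\left(-98,J{\left(7,0 \right)} \right)} + 189418}{39142 + \left(-77 - 21\right) 11} - 409699} = \sqrt{\frac{-98 + 189418}{39142 + \left(-77 - 21\right) 11} - 409699} = \sqrt{\frac{189320}{39142 - 1078} - 409699} = \sqrt{\frac{189320}{38064} - 409699} = \sqrt{189320 \cdot \frac{1}{38064} - 409699} = \sqrt{\frac{23665}{4758} - 409699} = \sqrt{- \frac{1949324177}{4758}} = \frac{i \sqrt{9274884434166}}{4758}$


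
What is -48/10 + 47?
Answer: 211/5 ≈ 42.200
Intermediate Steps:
-48/10 + 47 = (⅒)*(-48) + 47 = -24/5 + 47 = 211/5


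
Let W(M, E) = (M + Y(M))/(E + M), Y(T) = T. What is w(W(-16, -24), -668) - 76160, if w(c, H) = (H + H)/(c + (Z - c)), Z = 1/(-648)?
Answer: 789568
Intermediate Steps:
Z = -1/648 ≈ -0.0015432
W(M, E) = 2*M/(E + M) (W(M, E) = (M + M)/(E + M) = (2*M)/(E + M) = 2*M/(E + M))
w(c, H) = -1296*H (w(c, H) = (H + H)/(c + (-1/648 - c)) = (2*H)/(-1/648) = (2*H)*(-648) = -1296*H)
w(W(-16, -24), -668) - 76160 = -1296*(-668) - 76160 = 865728 - 76160 = 789568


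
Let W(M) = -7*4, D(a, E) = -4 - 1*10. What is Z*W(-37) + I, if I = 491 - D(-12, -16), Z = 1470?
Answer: -40655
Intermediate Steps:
D(a, E) = -14 (D(a, E) = -4 - 10 = -14)
I = 505 (I = 491 - 1*(-14) = 491 + 14 = 505)
W(M) = -28
Z*W(-37) + I = 1470*(-28) + 505 = -41160 + 505 = -40655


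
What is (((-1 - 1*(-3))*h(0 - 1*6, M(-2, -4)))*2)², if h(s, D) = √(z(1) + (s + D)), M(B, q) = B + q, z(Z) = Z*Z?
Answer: -176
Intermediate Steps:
z(Z) = Z²
h(s, D) = √(1 + D + s) (h(s, D) = √(1² + (s + D)) = √(1 + (D + s)) = √(1 + D + s))
(((-1 - 1*(-3))*h(0 - 1*6, M(-2, -4)))*2)² = (((-1 - 1*(-3))*√(1 + (-2 - 4) + (0 - 1*6)))*2)² = (((-1 + 3)*√(1 - 6 + (0 - 6)))*2)² = ((2*√(1 - 6 - 6))*2)² = ((2*√(-11))*2)² = ((2*(I*√11))*2)² = ((2*I*√11)*2)² = (4*I*√11)² = -176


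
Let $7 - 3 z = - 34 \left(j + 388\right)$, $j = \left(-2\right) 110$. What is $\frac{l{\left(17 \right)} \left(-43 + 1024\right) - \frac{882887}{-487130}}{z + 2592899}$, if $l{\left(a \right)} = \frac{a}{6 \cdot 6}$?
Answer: $\frac{1359275157}{7584045132160} \approx 0.00017923$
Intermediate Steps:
$j = -220$
$l{\left(a \right)} = \frac{a}{36}$
$z = \frac{5719}{3}$ ($z = \frac{7}{3} - \frac{\left(-34\right) \left(-220 + 388\right)}{3} = \frac{7}{3} - \frac{\left(-34\right) 168}{3} = \frac{7}{3} - -1904 = \frac{7}{3} + 1904 = \frac{5719}{3} \approx 1906.3$)
$\frac{l{\left(17 \right)} \left(-43 + 1024\right) - \frac{882887}{-487130}}{z + 2592899} = \frac{\frac{1}{36} \cdot 17 \left(-43 + 1024\right) - \frac{882887}{-487130}}{\frac{5719}{3} + 2592899} = \frac{\frac{17}{36} \cdot 981 - - \frac{882887}{487130}}{\frac{7784416}{3}} = \left(\frac{1853}{4} + \frac{882887}{487130}\right) \frac{3}{7784416} = \frac{453091719}{974260} \cdot \frac{3}{7784416} = \frac{1359275157}{7584045132160}$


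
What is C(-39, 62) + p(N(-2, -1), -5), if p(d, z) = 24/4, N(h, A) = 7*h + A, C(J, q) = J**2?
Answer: 1527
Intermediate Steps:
N(h, A) = A + 7*h
p(d, z) = 6 (p(d, z) = 24*(1/4) = 6)
C(-39, 62) + p(N(-2, -1), -5) = (-39)**2 + 6 = 1521 + 6 = 1527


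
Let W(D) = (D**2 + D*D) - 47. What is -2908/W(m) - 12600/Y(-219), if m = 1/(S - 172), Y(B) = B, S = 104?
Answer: 947185208/7932399 ≈ 119.41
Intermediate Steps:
m = -1/68 (m = 1/(104 - 172) = 1/(-68) = -1/68 ≈ -0.014706)
W(D) = -47 + 2*D**2 (W(D) = (D**2 + D**2) - 47 = 2*D**2 - 47 = -47 + 2*D**2)
-2908/W(m) - 12600/Y(-219) = -2908/(-47 + 2*(-1/68)**2) - 12600/(-219) = -2908/(-47 + 2*(1/4624)) - 12600*(-1/219) = -2908/(-47 + 1/2312) + 4200/73 = -2908/(-108663/2312) + 4200/73 = -2908*(-2312/108663) + 4200/73 = 6723296/108663 + 4200/73 = 947185208/7932399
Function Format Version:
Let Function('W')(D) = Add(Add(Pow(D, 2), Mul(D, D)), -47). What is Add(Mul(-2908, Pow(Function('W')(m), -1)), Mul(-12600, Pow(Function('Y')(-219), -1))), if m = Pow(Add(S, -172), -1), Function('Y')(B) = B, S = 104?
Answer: Rational(947185208, 7932399) ≈ 119.41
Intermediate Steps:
m = Rational(-1, 68) (m = Pow(Add(104, -172), -1) = Pow(-68, -1) = Rational(-1, 68) ≈ -0.014706)
Function('W')(D) = Add(-47, Mul(2, Pow(D, 2))) (Function('W')(D) = Add(Add(Pow(D, 2), Pow(D, 2)), -47) = Add(Mul(2, Pow(D, 2)), -47) = Add(-47, Mul(2, Pow(D, 2))))
Add(Mul(-2908, Pow(Function('W')(m), -1)), Mul(-12600, Pow(Function('Y')(-219), -1))) = Add(Mul(-2908, Pow(Add(-47, Mul(2, Pow(Rational(-1, 68), 2))), -1)), Mul(-12600, Pow(-219, -1))) = Add(Mul(-2908, Pow(Add(-47, Mul(2, Rational(1, 4624))), -1)), Mul(-12600, Rational(-1, 219))) = Add(Mul(-2908, Pow(Add(-47, Rational(1, 2312)), -1)), Rational(4200, 73)) = Add(Mul(-2908, Pow(Rational(-108663, 2312), -1)), Rational(4200, 73)) = Add(Mul(-2908, Rational(-2312, 108663)), Rational(4200, 73)) = Add(Rational(6723296, 108663), Rational(4200, 73)) = Rational(947185208, 7932399)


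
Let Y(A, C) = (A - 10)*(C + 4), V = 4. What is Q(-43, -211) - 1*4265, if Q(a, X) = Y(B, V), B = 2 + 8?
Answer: -4265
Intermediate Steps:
B = 10
Y(A, C) = (-10 + A)*(4 + C)
Q(a, X) = 0 (Q(a, X) = -40 - 10*4 + 4*10 + 10*4 = -40 - 40 + 40 + 40 = 0)
Q(-43, -211) - 1*4265 = 0 - 1*4265 = 0 - 4265 = -4265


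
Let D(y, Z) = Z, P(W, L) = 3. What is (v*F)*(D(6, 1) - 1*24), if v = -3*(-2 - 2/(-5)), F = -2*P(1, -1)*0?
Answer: 0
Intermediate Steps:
F = 0 (F = -2*3*0 = -6*0 = 0)
v = 24/5 (v = -3*(-2 - 2*(-1/5)) = -3*(-2 + 2/5) = -3*(-8/5) = 24/5 ≈ 4.8000)
(v*F)*(D(6, 1) - 1*24) = ((24/5)*0)*(1 - 1*24) = 0*(1 - 24) = 0*(-23) = 0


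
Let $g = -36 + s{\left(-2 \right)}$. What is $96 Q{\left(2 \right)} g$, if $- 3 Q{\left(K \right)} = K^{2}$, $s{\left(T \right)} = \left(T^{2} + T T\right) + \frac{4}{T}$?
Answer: $3840$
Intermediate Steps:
$s{\left(T \right)} = 2 T^{2} + \frac{4}{T}$ ($s{\left(T \right)} = \left(T^{2} + T^{2}\right) + \frac{4}{T} = 2 T^{2} + \frac{4}{T}$)
$g = -30$ ($g = -36 + \frac{2 \left(2 + \left(-2\right)^{3}\right)}{-2} = -36 + 2 \left(- \frac{1}{2}\right) \left(2 - 8\right) = -36 + 2 \left(- \frac{1}{2}\right) \left(-6\right) = -36 + 6 = -30$)
$Q{\left(K \right)} = - \frac{K^{2}}{3}$
$96 Q{\left(2 \right)} g = 96 \left(- \frac{2^{2}}{3}\right) \left(-30\right) = 96 \left(\left(- \frac{1}{3}\right) 4\right) \left(-30\right) = 96 \left(- \frac{4}{3}\right) \left(-30\right) = \left(-128\right) \left(-30\right) = 3840$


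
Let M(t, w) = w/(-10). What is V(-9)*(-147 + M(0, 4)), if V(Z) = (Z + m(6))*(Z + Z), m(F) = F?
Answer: -39798/5 ≈ -7959.6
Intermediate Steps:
M(t, w) = -w/10 (M(t, w) = w*(-⅒) = -w/10)
V(Z) = 2*Z*(6 + Z) (V(Z) = (Z + 6)*(Z + Z) = (6 + Z)*(2*Z) = 2*Z*(6 + Z))
V(-9)*(-147 + M(0, 4)) = (2*(-9)*(6 - 9))*(-147 - ⅒*4) = (2*(-9)*(-3))*(-147 - ⅖) = 54*(-737/5) = -39798/5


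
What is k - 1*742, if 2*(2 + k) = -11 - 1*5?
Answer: -752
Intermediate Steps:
k = -10 (k = -2 + (-11 - 1*5)/2 = -2 + (-11 - 5)/2 = -2 + (½)*(-16) = -2 - 8 = -10)
k - 1*742 = -10 - 1*742 = -10 - 742 = -752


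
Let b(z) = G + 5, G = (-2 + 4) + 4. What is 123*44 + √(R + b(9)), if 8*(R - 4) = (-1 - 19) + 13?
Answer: 5412 + √226/4 ≈ 5415.8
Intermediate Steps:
R = 25/8 (R = 4 + ((-1 - 19) + 13)/8 = 4 + (-20 + 13)/8 = 4 + (⅛)*(-7) = 4 - 7/8 = 25/8 ≈ 3.1250)
G = 6 (G = 2 + 4 = 6)
b(z) = 11 (b(z) = 6 + 5 = 11)
123*44 + √(R + b(9)) = 123*44 + √(25/8 + 11) = 5412 + √(113/8) = 5412 + √226/4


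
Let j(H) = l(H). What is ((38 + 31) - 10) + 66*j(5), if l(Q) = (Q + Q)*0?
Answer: 59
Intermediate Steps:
l(Q) = 0 (l(Q) = (2*Q)*0 = 0)
j(H) = 0
((38 + 31) - 10) + 66*j(5) = ((38 + 31) - 10) + 66*0 = (69 - 10) + 0 = 59 + 0 = 59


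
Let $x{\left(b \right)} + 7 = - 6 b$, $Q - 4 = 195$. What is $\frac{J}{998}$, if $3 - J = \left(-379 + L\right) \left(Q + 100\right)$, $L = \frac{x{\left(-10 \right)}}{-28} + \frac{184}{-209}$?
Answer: $\frac{668024519}{5840296} \approx 114.38$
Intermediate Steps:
$Q = 199$ ($Q = 4 + 195 = 199$)
$x{\left(b \right)} = -7 - 6 b$
$L = - \frac{16229}{5852}$ ($L = \frac{-7 - -60}{-28} + \frac{184}{-209} = \left(-7 + 60\right) \left(- \frac{1}{28}\right) + 184 \left(- \frac{1}{209}\right) = 53 \left(- \frac{1}{28}\right) - \frac{184}{209} = - \frac{53}{28} - \frac{184}{209} = - \frac{16229}{5852} \approx -2.7732$)
$J = \frac{668024519}{5852}$ ($J = 3 - \left(-379 - \frac{16229}{5852}\right) \left(199 + 100\right) = 3 - \left(- \frac{2234137}{5852}\right) 299 = 3 - - \frac{668006963}{5852} = 3 + \frac{668006963}{5852} = \frac{668024519}{5852} \approx 1.1415 \cdot 10^{5}$)
$\frac{J}{998} = \frac{668024519}{5852 \cdot 998} = \frac{668024519}{5852} \cdot \frac{1}{998} = \frac{668024519}{5840296}$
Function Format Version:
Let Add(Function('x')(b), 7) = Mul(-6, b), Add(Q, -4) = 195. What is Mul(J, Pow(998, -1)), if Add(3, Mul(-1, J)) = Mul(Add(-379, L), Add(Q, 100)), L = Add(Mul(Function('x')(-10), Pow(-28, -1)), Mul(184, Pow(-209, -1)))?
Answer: Rational(668024519, 5840296) ≈ 114.38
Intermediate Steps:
Q = 199 (Q = Add(4, 195) = 199)
Function('x')(b) = Add(-7, Mul(-6, b))
L = Rational(-16229, 5852) (L = Add(Mul(Add(-7, Mul(-6, -10)), Pow(-28, -1)), Mul(184, Pow(-209, -1))) = Add(Mul(Add(-7, 60), Rational(-1, 28)), Mul(184, Rational(-1, 209))) = Add(Mul(53, Rational(-1, 28)), Rational(-184, 209)) = Add(Rational(-53, 28), Rational(-184, 209)) = Rational(-16229, 5852) ≈ -2.7732)
J = Rational(668024519, 5852) (J = Add(3, Mul(-1, Mul(Add(-379, Rational(-16229, 5852)), Add(199, 100)))) = Add(3, Mul(-1, Mul(Rational(-2234137, 5852), 299))) = Add(3, Mul(-1, Rational(-668006963, 5852))) = Add(3, Rational(668006963, 5852)) = Rational(668024519, 5852) ≈ 1.1415e+5)
Mul(J, Pow(998, -1)) = Mul(Rational(668024519, 5852), Pow(998, -1)) = Mul(Rational(668024519, 5852), Rational(1, 998)) = Rational(668024519, 5840296)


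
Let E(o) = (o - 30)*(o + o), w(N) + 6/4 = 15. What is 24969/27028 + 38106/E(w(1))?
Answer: -7806937/92268 ≈ -84.612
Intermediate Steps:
w(N) = 27/2 (w(N) = -3/2 + 15 = 27/2)
E(o) = 2*o*(-30 + o) (E(o) = (-30 + o)*(2*o) = 2*o*(-30 + o))
24969/27028 + 38106/E(w(1)) = 24969/27028 + 38106/((2*(27/2)*(-30 + 27/2))) = 24969*(1/27028) + 38106/((2*(27/2)*(-33/2))) = 861/932 + 38106/(-891/2) = 861/932 + 38106*(-2/891) = 861/932 - 8468/99 = -7806937/92268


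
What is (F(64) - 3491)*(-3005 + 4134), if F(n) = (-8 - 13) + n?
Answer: -3892792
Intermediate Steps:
F(n) = -21 + n
(F(64) - 3491)*(-3005 + 4134) = ((-21 + 64) - 3491)*(-3005 + 4134) = (43 - 3491)*1129 = -3448*1129 = -3892792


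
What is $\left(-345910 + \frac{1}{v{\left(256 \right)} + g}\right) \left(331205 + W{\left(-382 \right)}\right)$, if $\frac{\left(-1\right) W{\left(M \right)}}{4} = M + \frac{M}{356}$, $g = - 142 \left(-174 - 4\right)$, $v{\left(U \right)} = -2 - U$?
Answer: $- \frac{36610794188957943}{318086} \approx -1.151 \cdot 10^{11}$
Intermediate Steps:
$g = 25276$ ($g = \left(-142\right) \left(-178\right) = 25276$)
$W{\left(M \right)} = - \frac{357 M}{89}$ ($W{\left(M \right)} = - 4 \left(M + \frac{M}{356}\right) = - 4 \frac{357 M}{356} = - \frac{357 M}{89}$)
$\left(-345910 + \frac{1}{v{\left(256 \right)} + g}\right) \left(331205 + W{\left(-382 \right)}\right) = \left(-345910 + \frac{1}{\left(-2 - 256\right) + 25276}\right) \left(331205 - - \frac{136374}{89}\right) = \left(-345910 + \frac{1}{\left(-2 - 256\right) + 25276}\right) \left(331205 + \frac{136374}{89}\right) = \left(-345910 + \frac{1}{-258 + 25276}\right) \frac{29613619}{89} = \left(-345910 + \frac{1}{25018}\right) \frac{29613619}{89} = \left(- \frac{8653976379}{25018}\right) \frac{29613619}{89} = - \frac{36610794188957943}{318086}$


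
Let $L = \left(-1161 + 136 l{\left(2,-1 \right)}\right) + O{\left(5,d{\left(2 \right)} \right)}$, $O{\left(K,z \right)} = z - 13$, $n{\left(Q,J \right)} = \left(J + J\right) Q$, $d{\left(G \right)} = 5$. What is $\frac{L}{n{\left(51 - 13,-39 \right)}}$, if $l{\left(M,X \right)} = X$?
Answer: $\frac{435}{988} \approx 0.44028$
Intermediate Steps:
$n{\left(Q,J \right)} = 2 J Q$
$O{\left(K,z \right)} = -13 + z$ ($O{\left(K,z \right)} = z - 13 = -13 + z$)
$L = -1305$ ($L = \left(-1161 + 136 \left(-1\right)\right) + \left(-13 + 5\right) = \left(-1161 - 136\right) - 8 = -1297 - 8 = -1305$)
$\frac{L}{n{\left(51 - 13,-39 \right)}} = - \frac{1305}{2 \left(-39\right) \left(51 - 13\right)} = - \frac{1305}{2 \left(-39\right) 38} = - \frac{1305}{-2964} = \left(-1305\right) \left(- \frac{1}{2964}\right) = \frac{435}{988}$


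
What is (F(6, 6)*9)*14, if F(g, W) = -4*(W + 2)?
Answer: -4032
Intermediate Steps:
F(g, W) = -8 - 4*W (F(g, W) = -4*(2 + W) = -8 - 4*W)
(F(6, 6)*9)*14 = ((-8 - 4*6)*9)*14 = ((-8 - 24)*9)*14 = -32*9*14 = -288*14 = -4032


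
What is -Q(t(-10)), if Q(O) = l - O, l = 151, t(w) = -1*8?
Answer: -159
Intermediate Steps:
t(w) = -8
Q(O) = 151 - O
-Q(t(-10)) = -(151 - 1*(-8)) = -(151 + 8) = -1*159 = -159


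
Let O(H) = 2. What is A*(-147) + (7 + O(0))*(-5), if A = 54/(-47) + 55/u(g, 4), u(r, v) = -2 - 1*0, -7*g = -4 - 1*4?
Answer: 391641/94 ≈ 4166.4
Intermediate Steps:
g = 8/7 (g = -(-4 - 1*4)/7 = -(-4 - 4)/7 = -⅐*(-8) = 8/7 ≈ 1.1429)
u(r, v) = -2 (u(r, v) = -2 + 0 = -2)
A = -2693/94 (A = 54/(-47) + 55/(-2) = 54*(-1/47) + 55*(-½) = -54/47 - 55/2 = -2693/94 ≈ -28.649)
A*(-147) + (7 + O(0))*(-5) = -2693/94*(-147) + (7 + 2)*(-5) = 395871/94 + 9*(-5) = 395871/94 - 45 = 391641/94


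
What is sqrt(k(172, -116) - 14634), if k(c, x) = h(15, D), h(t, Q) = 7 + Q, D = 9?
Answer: I*sqrt(14618) ≈ 120.9*I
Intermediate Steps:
k(c, x) = 16 (k(c, x) = 7 + 9 = 16)
sqrt(k(172, -116) - 14634) = sqrt(16 - 14634) = sqrt(-14618) = I*sqrt(14618)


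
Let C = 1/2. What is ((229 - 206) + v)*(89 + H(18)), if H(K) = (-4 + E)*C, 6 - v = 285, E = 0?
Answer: -22272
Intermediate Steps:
C = 1/2 ≈ 0.50000
v = -279 (v = 6 - 1*285 = 6 - 285 = -279)
H(K) = -2 (H(K) = (-4 + 0)*(1/2) = -4*1/2 = -2)
((229 - 206) + v)*(89 + H(18)) = ((229 - 206) - 279)*(89 - 2) = (23 - 279)*87 = -256*87 = -22272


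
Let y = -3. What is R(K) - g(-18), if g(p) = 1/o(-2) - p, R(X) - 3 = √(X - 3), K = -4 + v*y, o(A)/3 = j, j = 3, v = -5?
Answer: -136/9 + 2*√2 ≈ -12.283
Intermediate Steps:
o(A) = 9 (o(A) = 3*3 = 9)
K = 11 (K = -4 - 5*(-3) = -4 + 15 = 11)
R(X) = 3 + √(-3 + X) (R(X) = 3 + √(X - 3) = 3 + √(-3 + X))
g(p) = ⅑ - p (g(p) = 1/9 - p = ⅑ - p)
R(K) - g(-18) = (3 + √(-3 + 11)) - (⅑ - 1*(-18)) = (3 + √8) - (⅑ + 18) = (3 + 2*√2) - 1*163/9 = (3 + 2*√2) - 163/9 = -136/9 + 2*√2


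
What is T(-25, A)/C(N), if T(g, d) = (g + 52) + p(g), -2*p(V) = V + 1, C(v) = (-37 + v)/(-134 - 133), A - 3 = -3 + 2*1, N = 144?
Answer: -10413/107 ≈ -97.318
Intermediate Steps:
A = 2 (A = 3 + (-3 + 2*1) = 3 + (-3 + 2) = 3 - 1 = 2)
C(v) = 37/267 - v/267 (C(v) = (-37 + v)/(-267) = (-37 + v)*(-1/267) = 37/267 - v/267)
p(V) = -1/2 - V/2 (p(V) = -(V + 1)/2 = -(1 + V)/2 = -1/2 - V/2)
T(g, d) = 103/2 + g/2 (T(g, d) = (g + 52) + (-1/2 - g/2) = (52 + g) + (-1/2 - g/2) = 103/2 + g/2)
T(-25, A)/C(N) = (103/2 + (1/2)*(-25))/(37/267 - 1/267*144) = (103/2 - 25/2)/(37/267 - 48/89) = 39/(-107/267) = 39*(-267/107) = -10413/107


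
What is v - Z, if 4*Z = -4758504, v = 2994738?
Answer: 4184364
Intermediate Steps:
Z = -1189626 (Z = (¼)*(-4758504) = -1189626)
v - Z = 2994738 - 1*(-1189626) = 2994738 + 1189626 = 4184364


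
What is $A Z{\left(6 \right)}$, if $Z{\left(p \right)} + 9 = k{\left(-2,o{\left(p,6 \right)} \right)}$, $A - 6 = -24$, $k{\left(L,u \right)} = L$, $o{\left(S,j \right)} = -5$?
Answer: $198$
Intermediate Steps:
$A = -18$ ($A = 6 - 24 = -18$)
$Z{\left(p \right)} = -11$ ($Z{\left(p \right)} = -9 - 2 = -11$)
$A Z{\left(6 \right)} = \left(-18\right) \left(-11\right) = 198$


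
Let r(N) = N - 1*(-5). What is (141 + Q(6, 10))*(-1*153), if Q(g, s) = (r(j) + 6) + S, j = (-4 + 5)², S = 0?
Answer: -23409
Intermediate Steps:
j = 1 (j = 1² = 1)
r(N) = 5 + N (r(N) = N + 5 = 5 + N)
Q(g, s) = 12 (Q(g, s) = ((5 + 1) + 6) + 0 = (6 + 6) + 0 = 12 + 0 = 12)
(141 + Q(6, 10))*(-1*153) = (141 + 12)*(-1*153) = 153*(-153) = -23409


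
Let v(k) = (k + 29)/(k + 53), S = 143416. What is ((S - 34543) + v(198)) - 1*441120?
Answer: -83393770/251 ≈ -3.3225e+5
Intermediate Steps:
v(k) = (29 + k)/(53 + k)
((S - 34543) + v(198)) - 1*441120 = ((143416 - 34543) + (29 + 198)/(53 + 198)) - 1*441120 = (108873 + 227/251) - 441120 = 27327350/251 - 441120 = -83393770/251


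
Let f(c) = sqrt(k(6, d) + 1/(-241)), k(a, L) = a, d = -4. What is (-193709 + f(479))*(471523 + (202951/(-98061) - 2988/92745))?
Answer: -30766196112067730524/336839535 + 2700056961241612*sqrt(1205)/81178327935 ≈ -9.1337e+10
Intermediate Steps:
f(c) = 17*sqrt(1205)/241 (f(c) = sqrt(6 + 1/(-241)) = sqrt(6 - 1/241) = sqrt(1445/241) = 17*sqrt(1205)/241)
(-193709 + f(479))*(471523 + (202951/(-98061) - 2988/92745)) = (-193709 + 17*sqrt(1205)/241)*(471523 + (202951/(-98061) - 2988/92745)) = (-193709 + 17*sqrt(1205)/241)*(471523 + (202951*(-1/98061) - 2988*1/92745)) = (-193709 + 17*sqrt(1205)/241)*(471523 + (-202951/98061 - 332/10305)) = (-193709 + 17*sqrt(1205)/241)*(471523 - 707988769/336839535) = (-193709 + 17*sqrt(1205)/241)*(158826880073036/336839535) = -30766196112067730524/336839535 + 2700056961241612*sqrt(1205)/81178327935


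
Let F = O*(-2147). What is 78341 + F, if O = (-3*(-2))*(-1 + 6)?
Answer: 13931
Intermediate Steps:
O = 30 (O = 6*5 = 30)
F = -64410 (F = 30*(-2147) = -64410)
78341 + F = 78341 - 64410 = 13931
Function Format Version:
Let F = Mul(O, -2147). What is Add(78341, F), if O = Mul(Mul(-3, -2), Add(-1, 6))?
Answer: 13931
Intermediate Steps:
O = 30 (O = Mul(6, 5) = 30)
F = -64410 (F = Mul(30, -2147) = -64410)
Add(78341, F) = Add(78341, -64410) = 13931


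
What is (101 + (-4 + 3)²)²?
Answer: 10404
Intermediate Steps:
(101 + (-4 + 3)²)² = (101 + (-1)²)² = (101 + 1)² = 102² = 10404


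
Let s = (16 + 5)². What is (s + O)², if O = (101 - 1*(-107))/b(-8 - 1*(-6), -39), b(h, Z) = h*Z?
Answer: 1771561/9 ≈ 1.9684e+5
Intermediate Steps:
b(h, Z) = Z*h
O = 8/3 (O = (101 - 1*(-107))/((-39*(-8 - 1*(-6)))) = (101 + 107)/((-39*(-8 + 6))) = 208/((-39*(-2))) = 208/78 = 208*(1/78) = 8/3 ≈ 2.6667)
s = 441 (s = 21² = 441)
(s + O)² = (441 + 8/3)² = (1331/3)² = 1771561/9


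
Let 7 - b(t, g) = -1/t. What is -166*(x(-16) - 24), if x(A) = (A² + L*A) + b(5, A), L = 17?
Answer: 27224/5 ≈ 5444.8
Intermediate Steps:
b(t, g) = 7 + 1/t (b(t, g) = 7 - (-1)/t = 7 + 1/t)
x(A) = 36/5 + A² + 17*A (x(A) = (A² + 17*A) + (7 + 1/5) = (A² + 17*A) + (7 + ⅕) = (A² + 17*A) + 36/5 = 36/5 + A² + 17*A)
-166*(x(-16) - 24) = -166*((36/5 + (-16)² + 17*(-16)) - 24) = -166*((36/5 + 256 - 272) - 24) = -166*(-44/5 - 24) = -166*(-164/5) = 27224/5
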